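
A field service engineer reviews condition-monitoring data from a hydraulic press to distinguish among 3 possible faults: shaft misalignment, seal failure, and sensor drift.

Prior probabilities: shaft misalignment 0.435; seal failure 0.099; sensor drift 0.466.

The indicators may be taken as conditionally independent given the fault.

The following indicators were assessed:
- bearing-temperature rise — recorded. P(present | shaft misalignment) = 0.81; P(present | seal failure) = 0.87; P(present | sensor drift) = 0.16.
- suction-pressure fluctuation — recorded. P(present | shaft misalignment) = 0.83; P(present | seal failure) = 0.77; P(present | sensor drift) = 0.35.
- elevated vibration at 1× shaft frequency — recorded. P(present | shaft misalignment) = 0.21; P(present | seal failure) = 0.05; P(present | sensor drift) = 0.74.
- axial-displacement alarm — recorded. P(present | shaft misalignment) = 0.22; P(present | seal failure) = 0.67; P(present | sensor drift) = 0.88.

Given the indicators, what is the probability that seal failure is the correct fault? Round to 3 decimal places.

For each hypothesis, the unnormalized posterior weight is prior × product of the indicator likelihoods:
  shaft misalignment: 0.435 × 0.81 × 0.83 × 0.21 × 0.22 = 0.013511
  seal failure: 0.099 × 0.87 × 0.77 × 0.05 × 0.67 = 0.0022217
  sensor drift: 0.466 × 0.16 × 0.35 × 0.74 × 0.88 = 0.016994
Marginal likelihood of the evidence = 0.032727.
P(seal failure | evidence) = 0.0022217 / 0.032727 ≈ 0.068.

0.068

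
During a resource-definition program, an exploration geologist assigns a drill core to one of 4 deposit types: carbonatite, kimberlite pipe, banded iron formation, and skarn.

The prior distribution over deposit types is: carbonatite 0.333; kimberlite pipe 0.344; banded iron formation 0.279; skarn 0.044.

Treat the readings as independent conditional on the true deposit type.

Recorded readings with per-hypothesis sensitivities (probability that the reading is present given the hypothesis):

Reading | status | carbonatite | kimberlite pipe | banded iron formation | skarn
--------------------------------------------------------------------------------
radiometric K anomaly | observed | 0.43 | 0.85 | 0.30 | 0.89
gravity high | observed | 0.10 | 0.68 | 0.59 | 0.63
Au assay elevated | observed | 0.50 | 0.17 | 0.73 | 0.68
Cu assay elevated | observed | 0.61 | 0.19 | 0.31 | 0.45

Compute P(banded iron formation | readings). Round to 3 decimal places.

0.379

By Bayes' rule with conditional independence, the unnormalized weight for each hypothesis is prior × ∏ likelihoods:
  carbonatite: 0.333 × 0.43 × 0.10 × 0.50 × 0.61 = 0.0043673
  kimberlite pipe: 0.344 × 0.85 × 0.68 × 0.17 × 0.19 = 0.0064223
  banded iron formation: 0.279 × 0.30 × 0.59 × 0.73 × 0.31 = 0.011175
  skarn: 0.044 × 0.89 × 0.63 × 0.68 × 0.45 = 0.0075493
Normalizing constant Z = 0.0043673 + 0.0064223 + 0.011175 + 0.0075493 = 0.029514.
P(banded iron formation | evidence) = 0.011175 / 0.029514 ≈ 0.379.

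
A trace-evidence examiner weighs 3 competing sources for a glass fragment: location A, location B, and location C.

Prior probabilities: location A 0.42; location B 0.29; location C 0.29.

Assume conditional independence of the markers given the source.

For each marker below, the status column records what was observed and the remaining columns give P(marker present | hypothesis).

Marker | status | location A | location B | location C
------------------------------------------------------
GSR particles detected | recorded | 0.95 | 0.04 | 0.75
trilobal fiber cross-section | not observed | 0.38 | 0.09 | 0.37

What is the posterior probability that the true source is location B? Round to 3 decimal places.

Multiply each prior by the joint likelihood of the marker pattern (using 1 − P(present | H) for each absent marker):
  location A: 0.42 × 0.95 × (1 − 0.38) = 0.24738
  location B: 0.29 × 0.04 × (1 − 0.09) = 0.010556
  location C: 0.29 × 0.75 × (1 − 0.37) = 0.13702
Normalizing constant Z = 0.24738 + 0.010556 + 0.13702 = 0.39496.
P(location B | evidence) = 0.010556 / 0.39496 ≈ 0.027.

0.027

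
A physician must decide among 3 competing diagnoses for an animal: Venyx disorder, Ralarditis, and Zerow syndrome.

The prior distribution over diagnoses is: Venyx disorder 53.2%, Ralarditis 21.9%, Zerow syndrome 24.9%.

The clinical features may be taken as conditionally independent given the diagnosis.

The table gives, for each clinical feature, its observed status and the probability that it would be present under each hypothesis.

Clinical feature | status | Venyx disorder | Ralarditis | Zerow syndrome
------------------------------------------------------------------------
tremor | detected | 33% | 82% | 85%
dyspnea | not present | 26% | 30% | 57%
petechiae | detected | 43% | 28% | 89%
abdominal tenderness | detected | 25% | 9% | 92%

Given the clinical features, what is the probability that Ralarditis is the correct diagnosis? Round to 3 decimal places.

0.035

For each hypothesis, the unnormalized posterior weight is prior × product of the clinical feature likelihoods (using 1 − P(present | H) for each absent clinical feature):
  Venyx disorder: 0.532 × 0.33 × (1 − 0.26) × 0.43 × 0.25 = 0.013966
  Ralarditis: 0.219 × 0.82 × (1 − 0.30) × 0.28 × 0.09 = 0.0031678
  Zerow syndrome: 0.249 × 0.85 × (1 − 0.57) × 0.89 × 0.92 = 0.074519
Marginal likelihood of the evidence = 0.091652.
P(Ralarditis | evidence) = 0.0031678 / 0.091652 ≈ 0.035.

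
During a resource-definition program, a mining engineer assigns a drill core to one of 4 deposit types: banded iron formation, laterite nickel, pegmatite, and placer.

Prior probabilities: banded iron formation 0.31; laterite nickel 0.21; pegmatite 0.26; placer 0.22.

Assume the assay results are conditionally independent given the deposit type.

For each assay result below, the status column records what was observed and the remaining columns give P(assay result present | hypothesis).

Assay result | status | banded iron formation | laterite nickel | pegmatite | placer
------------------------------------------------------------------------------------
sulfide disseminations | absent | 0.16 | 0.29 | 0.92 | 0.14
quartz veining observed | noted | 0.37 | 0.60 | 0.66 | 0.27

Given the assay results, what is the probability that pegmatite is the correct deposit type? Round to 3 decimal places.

0.055

Multiply each prior by the joint likelihood of the assay result pattern (using 1 − P(present | H) for each absent assay result):
  banded iron formation: 0.31 × (1 − 0.16) × 0.37 = 0.096348
  laterite nickel: 0.21 × (1 − 0.29) × 0.60 = 0.08946
  pegmatite: 0.26 × (1 − 0.92) × 0.66 = 0.013728
  placer: 0.22 × (1 − 0.14) × 0.27 = 0.051084
The unnormalized weights sum to 0.25062.
P(pegmatite | evidence) = 0.013728 / 0.25062 ≈ 0.055.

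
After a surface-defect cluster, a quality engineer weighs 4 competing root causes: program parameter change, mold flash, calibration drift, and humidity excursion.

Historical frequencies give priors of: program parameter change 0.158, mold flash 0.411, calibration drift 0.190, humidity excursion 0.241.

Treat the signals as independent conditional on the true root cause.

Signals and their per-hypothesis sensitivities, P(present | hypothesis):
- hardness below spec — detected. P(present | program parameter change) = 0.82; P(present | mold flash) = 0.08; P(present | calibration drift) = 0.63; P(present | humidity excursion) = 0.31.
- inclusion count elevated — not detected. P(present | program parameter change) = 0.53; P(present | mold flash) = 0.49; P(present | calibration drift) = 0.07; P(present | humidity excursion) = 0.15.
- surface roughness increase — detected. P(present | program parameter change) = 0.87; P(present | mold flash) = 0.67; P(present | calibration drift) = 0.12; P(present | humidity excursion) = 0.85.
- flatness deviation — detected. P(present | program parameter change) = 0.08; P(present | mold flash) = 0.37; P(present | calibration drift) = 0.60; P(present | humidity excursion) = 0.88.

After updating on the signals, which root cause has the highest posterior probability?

humidity excursion

By Bayes' rule with conditional independence, the unnormalized weight for each hypothesis is prior × ∏ likelihoods (using 1 − P(present | H) for each absent signal):
  program parameter change: 0.158 × 0.82 × (1 − 0.53) × 0.87 × 0.08 = 0.0042382
  mold flash: 0.411 × 0.08 × (1 − 0.49) × 0.67 × 0.37 = 0.004157
  calibration drift: 0.190 × 0.63 × (1 − 0.07) × 0.12 × 0.60 = 0.0080151
  humidity excursion: 0.241 × 0.31 × (1 − 0.15) × 0.85 × 0.88 = 0.047501
Normalizing constant Z = 0.0042382 + 0.004157 + 0.0080151 + 0.047501 = 0.063911.
P(program parameter change | evidence) ≈ 0.0042382 / 0.063911 ≈ 0.066
P(mold flash | evidence) ≈ 0.004157 / 0.063911 ≈ 0.065
P(calibration drift | evidence) ≈ 0.0080151 / 0.063911 ≈ 0.125
P(humidity excursion | evidence) ≈ 0.047501 / 0.063911 ≈ 0.743
The largest is 0.743, so humidity excursion is most probable.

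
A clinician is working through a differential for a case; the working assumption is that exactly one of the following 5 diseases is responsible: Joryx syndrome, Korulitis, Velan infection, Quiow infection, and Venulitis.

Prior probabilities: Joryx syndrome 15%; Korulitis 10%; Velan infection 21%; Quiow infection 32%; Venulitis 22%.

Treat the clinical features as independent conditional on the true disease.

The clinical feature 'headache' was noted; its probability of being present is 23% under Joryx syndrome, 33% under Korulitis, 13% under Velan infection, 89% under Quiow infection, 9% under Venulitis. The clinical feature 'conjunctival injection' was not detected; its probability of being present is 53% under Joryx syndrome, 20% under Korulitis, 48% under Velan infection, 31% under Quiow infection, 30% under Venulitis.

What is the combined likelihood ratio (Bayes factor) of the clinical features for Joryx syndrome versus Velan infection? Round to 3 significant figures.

The Bayes factor is the ratio of the joint likelihoods of the clinical feature pattern under the two hypotheses (using 1 − P(present | H) for each absent clinical feature).
  Joryx syndrome: 0.23 × (1 − 0.53) = 0.1081
  Velan infection: 0.13 × (1 − 0.48) = 0.0676
Bayes factor = 0.1081 / 0.0676 ≈ 1.60

1.60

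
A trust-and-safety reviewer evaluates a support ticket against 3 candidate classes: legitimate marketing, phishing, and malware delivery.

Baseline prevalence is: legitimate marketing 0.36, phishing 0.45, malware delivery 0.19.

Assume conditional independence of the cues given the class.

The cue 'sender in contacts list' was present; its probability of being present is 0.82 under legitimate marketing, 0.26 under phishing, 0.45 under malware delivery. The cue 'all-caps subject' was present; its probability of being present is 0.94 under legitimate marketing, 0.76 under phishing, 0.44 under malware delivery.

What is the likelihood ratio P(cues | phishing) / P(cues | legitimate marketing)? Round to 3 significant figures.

0.256

Joint likelihood of the cue pattern under each hypothesis:
  phishing: 0.26 × 0.76 = 0.1976
  legitimate marketing: 0.82 × 0.94 = 0.7708
Bayes factor = 0.1976 / 0.7708 ≈ 0.256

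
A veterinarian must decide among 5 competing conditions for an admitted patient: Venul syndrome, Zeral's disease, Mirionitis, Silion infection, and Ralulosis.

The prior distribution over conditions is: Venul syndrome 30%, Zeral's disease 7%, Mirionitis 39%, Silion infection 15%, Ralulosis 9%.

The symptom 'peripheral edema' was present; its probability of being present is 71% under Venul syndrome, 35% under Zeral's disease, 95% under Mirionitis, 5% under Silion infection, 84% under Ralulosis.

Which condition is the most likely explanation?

Mirionitis

Multiply each prior by the likelihood of the symptom:
  Venul syndrome: 0.30 × 0.71 = 0.213
  Zeral's disease: 0.07 × 0.35 = 0.0245
  Mirionitis: 0.39 × 0.95 = 0.3705
  Silion infection: 0.15 × 0.05 = 0.0075
  Ralulosis: 0.09 × 0.84 = 0.0756
The unnormalized weights sum to 0.6911.
P(Venul syndrome | evidence) ≈ 0.213 / 0.6911 ≈ 0.308
P(Zeral's disease | evidence) ≈ 0.0245 / 0.6911 ≈ 0.035
P(Mirionitis | evidence) ≈ 0.3705 / 0.6911 ≈ 0.536
P(Silion infection | evidence) ≈ 0.0075 / 0.6911 ≈ 0.011
P(Ralulosis | evidence) ≈ 0.0756 / 0.6911 ≈ 0.109
The largest is 0.536, so Mirionitis is most probable.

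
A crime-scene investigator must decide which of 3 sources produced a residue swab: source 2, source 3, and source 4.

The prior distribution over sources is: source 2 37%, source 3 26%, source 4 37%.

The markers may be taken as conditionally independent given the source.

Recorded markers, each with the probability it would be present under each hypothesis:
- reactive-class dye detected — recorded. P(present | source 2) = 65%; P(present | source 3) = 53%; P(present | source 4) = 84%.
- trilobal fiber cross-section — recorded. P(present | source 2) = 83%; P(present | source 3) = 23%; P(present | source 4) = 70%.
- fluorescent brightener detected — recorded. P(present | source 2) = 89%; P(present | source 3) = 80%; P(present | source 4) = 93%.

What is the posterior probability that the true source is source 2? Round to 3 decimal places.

0.438

For each hypothesis, the unnormalized posterior weight is prior × product of the marker likelihoods:
  source 2: 0.37 × 0.65 × 0.83 × 0.89 = 0.17766
  source 3: 0.26 × 0.53 × 0.23 × 0.80 = 0.025355
  source 4: 0.37 × 0.84 × 0.70 × 0.93 = 0.20233
The unnormalized weights sum to 0.40534.
P(source 2 | evidence) = 0.17766 / 0.40534 ≈ 0.438.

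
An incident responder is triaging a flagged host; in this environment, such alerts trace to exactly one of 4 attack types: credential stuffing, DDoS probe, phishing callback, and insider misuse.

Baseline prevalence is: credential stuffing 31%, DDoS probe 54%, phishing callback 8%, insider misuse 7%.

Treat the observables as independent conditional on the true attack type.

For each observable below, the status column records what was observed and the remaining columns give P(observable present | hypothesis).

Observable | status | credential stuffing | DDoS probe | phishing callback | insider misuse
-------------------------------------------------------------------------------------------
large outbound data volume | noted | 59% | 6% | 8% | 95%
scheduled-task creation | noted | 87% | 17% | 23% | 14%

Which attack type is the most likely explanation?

By Bayes' rule with conditional independence, the unnormalized weight for each hypothesis is prior × ∏ likelihoods:
  credential stuffing: 0.31 × 0.59 × 0.87 = 0.15912
  DDoS probe: 0.54 × 0.06 × 0.17 = 0.005508
  phishing callback: 0.08 × 0.08 × 0.23 = 0.001472
  insider misuse: 0.07 × 0.95 × 0.14 = 0.00931
Normalizing constant Z = 0.15912 + 0.005508 + 0.001472 + 0.00931 = 0.17541.
P(credential stuffing | evidence) ≈ 0.15912 / 0.17541 ≈ 0.907
P(DDoS probe | evidence) ≈ 0.005508 / 0.17541 ≈ 0.031
P(phishing callback | evidence) ≈ 0.001472 / 0.17541 ≈ 0.008
P(insider misuse | evidence) ≈ 0.00931 / 0.17541 ≈ 0.053
The largest is 0.907, so credential stuffing is most probable.

credential stuffing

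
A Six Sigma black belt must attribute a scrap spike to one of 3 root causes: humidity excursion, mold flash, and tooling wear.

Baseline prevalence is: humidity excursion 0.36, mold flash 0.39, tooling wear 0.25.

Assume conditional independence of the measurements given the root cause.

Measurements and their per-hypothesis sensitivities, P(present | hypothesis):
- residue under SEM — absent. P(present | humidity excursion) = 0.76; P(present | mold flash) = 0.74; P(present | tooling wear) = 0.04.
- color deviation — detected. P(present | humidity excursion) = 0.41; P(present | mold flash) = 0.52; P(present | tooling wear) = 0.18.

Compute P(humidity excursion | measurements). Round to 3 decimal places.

0.270

Multiply each prior by the joint likelihood of the measurement pattern (using 1 − P(present | H) for each absent measurement):
  humidity excursion: 0.36 × (1 − 0.76) × 0.41 = 0.035424
  mold flash: 0.39 × (1 − 0.74) × 0.52 = 0.052728
  tooling wear: 0.25 × (1 − 0.04) × 0.18 = 0.0432
Marginal likelihood of the evidence = 0.13135.
P(humidity excursion | evidence) = 0.035424 / 0.13135 ≈ 0.270.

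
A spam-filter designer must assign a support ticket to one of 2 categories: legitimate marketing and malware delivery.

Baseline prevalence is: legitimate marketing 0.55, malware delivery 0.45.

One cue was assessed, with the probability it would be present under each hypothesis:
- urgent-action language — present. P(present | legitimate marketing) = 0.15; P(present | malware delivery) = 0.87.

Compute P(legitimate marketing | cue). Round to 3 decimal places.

0.174

For each hypothesis, the unnormalized posterior weight is prior × likelihood:
  legitimate marketing: 0.55 × 0.15 = 0.0825
  malware delivery: 0.45 × 0.87 = 0.3915
Normalizing constant Z = 0.0825 + 0.3915 = 0.474.
P(legitimate marketing | evidence) = 0.0825 / 0.474 ≈ 0.174.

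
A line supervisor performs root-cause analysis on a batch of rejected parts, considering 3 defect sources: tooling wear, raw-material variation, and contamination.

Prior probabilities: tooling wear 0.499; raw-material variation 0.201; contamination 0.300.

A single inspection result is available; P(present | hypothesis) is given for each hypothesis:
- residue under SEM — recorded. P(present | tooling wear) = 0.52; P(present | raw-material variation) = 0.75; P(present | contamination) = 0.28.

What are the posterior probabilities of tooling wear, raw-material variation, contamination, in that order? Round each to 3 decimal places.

By Bayes' rule, the unnormalized weight for each hypothesis is prior × likelihood:
  tooling wear: 0.499 × 0.52 = 0.25948
  raw-material variation: 0.201 × 0.75 = 0.15075
  contamination: 0.300 × 0.28 = 0.084
Marginal likelihood of the evidence = 0.49423.
P(tooling wear | evidence) = 0.25948 / 0.49423 ≈ 0.525
P(raw-material variation | evidence) = 0.15075 / 0.49423 ≈ 0.305
P(contamination | evidence) = 0.084 / 0.49423 ≈ 0.170

0.525, 0.305, 0.170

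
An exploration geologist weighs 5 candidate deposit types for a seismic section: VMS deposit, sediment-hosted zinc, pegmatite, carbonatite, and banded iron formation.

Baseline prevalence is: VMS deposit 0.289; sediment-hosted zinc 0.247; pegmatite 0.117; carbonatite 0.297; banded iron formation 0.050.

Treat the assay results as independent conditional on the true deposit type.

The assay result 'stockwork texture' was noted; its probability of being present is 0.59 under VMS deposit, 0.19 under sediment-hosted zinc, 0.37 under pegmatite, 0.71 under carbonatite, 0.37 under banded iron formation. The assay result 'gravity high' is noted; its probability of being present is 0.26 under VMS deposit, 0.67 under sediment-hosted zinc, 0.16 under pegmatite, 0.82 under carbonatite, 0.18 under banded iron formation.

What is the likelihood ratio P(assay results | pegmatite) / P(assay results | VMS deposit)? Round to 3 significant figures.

Take the product of per-assay result likelihoods under each hypothesis, then divide.
  pegmatite: 0.37 × 0.16 = 0.0592
  VMS deposit: 0.59 × 0.26 = 0.1534
Bayes factor = 0.0592 / 0.1534 ≈ 0.386

0.386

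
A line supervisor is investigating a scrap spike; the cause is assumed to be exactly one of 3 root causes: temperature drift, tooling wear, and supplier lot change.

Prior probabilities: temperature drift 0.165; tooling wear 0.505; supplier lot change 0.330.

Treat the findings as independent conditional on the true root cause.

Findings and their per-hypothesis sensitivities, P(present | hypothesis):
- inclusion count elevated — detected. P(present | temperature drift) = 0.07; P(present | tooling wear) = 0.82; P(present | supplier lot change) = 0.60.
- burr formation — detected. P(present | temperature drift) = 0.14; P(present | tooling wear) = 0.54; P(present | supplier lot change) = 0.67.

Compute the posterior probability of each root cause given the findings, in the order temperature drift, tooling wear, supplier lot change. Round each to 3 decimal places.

By Bayes' rule with conditional independence, the unnormalized weight for each hypothesis is prior × ∏ likelihoods:
  temperature drift: 0.165 × 0.07 × 0.14 = 0.001617
  tooling wear: 0.505 × 0.82 × 0.54 = 0.22361
  supplier lot change: 0.330 × 0.60 × 0.67 = 0.13266
Marginal likelihood of the evidence = 0.35789.
P(temperature drift | evidence) = 0.001617 / 0.35789 ≈ 0.005
P(tooling wear | evidence) = 0.22361 / 0.35789 ≈ 0.625
P(supplier lot change | evidence) = 0.13266 / 0.35789 ≈ 0.371

0.005, 0.625, 0.371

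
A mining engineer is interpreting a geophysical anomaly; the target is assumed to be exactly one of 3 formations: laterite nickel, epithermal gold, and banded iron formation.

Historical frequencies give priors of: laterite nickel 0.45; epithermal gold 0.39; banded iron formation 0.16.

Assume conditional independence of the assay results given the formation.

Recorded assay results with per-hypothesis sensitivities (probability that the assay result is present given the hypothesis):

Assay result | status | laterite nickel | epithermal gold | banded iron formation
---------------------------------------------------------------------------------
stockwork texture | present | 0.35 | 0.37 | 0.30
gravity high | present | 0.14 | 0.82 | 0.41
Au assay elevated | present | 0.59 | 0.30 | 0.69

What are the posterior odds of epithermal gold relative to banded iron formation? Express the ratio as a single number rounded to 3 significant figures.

Unnormalized posterior weight (prior times the assay result likelihoods) for each of the two hypotheses:
  epithermal gold: 0.39 × 0.37 × 0.82 × 0.30 = 0.035498
  banded iron formation: 0.16 × 0.30 × 0.41 × 0.69 = 0.013579
Odds(epithermal gold : banded iron formation) = 0.035498 / 0.013579 ≈ 2.61.

2.61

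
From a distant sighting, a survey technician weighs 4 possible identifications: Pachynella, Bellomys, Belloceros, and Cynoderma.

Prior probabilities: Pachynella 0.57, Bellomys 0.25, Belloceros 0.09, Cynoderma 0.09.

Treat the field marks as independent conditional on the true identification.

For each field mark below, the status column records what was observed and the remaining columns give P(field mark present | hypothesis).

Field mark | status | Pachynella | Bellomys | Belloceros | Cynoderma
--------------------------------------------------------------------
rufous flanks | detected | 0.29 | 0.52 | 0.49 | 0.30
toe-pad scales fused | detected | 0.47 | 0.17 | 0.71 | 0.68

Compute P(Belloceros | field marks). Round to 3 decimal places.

0.209

For each hypothesis, the unnormalized posterior weight is prior × product of the field mark likelihoods:
  Pachynella: 0.57 × 0.29 × 0.47 = 0.077691
  Bellomys: 0.25 × 0.52 × 0.17 = 0.0221
  Belloceros: 0.09 × 0.49 × 0.71 = 0.031311
  Cynoderma: 0.09 × 0.30 × 0.68 = 0.01836
Normalizing constant Z = 0.077691 + 0.0221 + 0.031311 + 0.01836 = 0.14946.
P(Belloceros | evidence) = 0.031311 / 0.14946 ≈ 0.209.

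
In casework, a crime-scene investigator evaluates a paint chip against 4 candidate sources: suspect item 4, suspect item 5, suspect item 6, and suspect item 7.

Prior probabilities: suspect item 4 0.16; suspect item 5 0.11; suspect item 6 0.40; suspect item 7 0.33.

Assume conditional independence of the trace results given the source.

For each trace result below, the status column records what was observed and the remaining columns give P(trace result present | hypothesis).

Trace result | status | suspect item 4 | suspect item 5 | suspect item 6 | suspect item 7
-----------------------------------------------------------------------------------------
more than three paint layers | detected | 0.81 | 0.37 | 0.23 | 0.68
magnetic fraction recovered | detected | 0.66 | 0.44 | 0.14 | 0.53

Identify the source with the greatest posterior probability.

By Bayes' rule with conditional independence, the unnormalized weight for each hypothesis is prior × ∏ likelihoods:
  suspect item 4: 0.16 × 0.81 × 0.66 = 0.085536
  suspect item 5: 0.11 × 0.37 × 0.44 = 0.017908
  suspect item 6: 0.40 × 0.23 × 0.14 = 0.01288
  suspect item 7: 0.33 × 0.68 × 0.53 = 0.11893
Marginal likelihood of the evidence = 0.23526.
P(suspect item 4 | evidence) ≈ 0.085536 / 0.23526 ≈ 0.364
P(suspect item 5 | evidence) ≈ 0.017908 / 0.23526 ≈ 0.076
P(suspect item 6 | evidence) ≈ 0.01288 / 0.23526 ≈ 0.055
P(suspect item 7 | evidence) ≈ 0.11893 / 0.23526 ≈ 0.506
The largest is 0.506, so suspect item 7 is most probable.

suspect item 7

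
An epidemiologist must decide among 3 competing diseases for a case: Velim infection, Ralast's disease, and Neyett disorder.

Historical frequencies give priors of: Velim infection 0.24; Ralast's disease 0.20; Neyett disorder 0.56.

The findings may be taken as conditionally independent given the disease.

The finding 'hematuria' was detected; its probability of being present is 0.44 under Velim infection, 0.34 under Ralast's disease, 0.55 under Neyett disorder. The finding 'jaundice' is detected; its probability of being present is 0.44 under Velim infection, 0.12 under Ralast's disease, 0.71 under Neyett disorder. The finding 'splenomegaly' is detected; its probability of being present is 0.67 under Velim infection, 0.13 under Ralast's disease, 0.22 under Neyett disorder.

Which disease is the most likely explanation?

By Bayes' rule with conditional independence, the unnormalized weight for each hypothesis is prior × ∏ likelihoods:
  Velim infection: 0.24 × 0.44 × 0.44 × 0.67 = 0.031131
  Ralast's disease: 0.20 × 0.34 × 0.12 × 0.13 = 0.0010608
  Neyett disorder: 0.56 × 0.55 × 0.71 × 0.22 = 0.04811
Marginal likelihood of the evidence = 0.080301.
P(Velim infection | evidence) ≈ 0.031131 / 0.080301 ≈ 0.388
P(Ralast's disease | evidence) ≈ 0.0010608 / 0.080301 ≈ 0.013
P(Neyett disorder | evidence) ≈ 0.04811 / 0.080301 ≈ 0.599
The largest is 0.599, so Neyett disorder is most probable.

Neyett disorder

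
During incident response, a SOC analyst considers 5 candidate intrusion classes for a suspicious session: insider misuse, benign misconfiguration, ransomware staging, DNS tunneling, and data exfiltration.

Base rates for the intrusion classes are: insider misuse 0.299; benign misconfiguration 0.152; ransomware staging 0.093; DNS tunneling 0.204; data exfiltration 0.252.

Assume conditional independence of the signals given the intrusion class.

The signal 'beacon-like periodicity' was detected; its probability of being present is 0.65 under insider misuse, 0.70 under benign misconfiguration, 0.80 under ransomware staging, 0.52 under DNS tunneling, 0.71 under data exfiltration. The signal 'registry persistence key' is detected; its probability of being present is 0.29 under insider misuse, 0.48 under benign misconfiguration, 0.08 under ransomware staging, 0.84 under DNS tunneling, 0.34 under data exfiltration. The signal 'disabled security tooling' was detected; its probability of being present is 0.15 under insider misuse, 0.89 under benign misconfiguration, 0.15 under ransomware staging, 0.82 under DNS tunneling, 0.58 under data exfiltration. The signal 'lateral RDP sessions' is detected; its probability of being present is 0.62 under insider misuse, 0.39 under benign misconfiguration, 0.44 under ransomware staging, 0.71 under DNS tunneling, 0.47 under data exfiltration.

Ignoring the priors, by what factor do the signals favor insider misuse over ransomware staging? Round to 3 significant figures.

The Bayes factor is the ratio of the joint likelihoods of the signal pattern under the two hypotheses.
  insider misuse: 0.65 × 0.29 × 0.15 × 0.62 = 0.01753
  ransomware staging: 0.80 × 0.08 × 0.15 × 0.44 = 0.004224
Bayes factor = 0.01753 / 0.004224 ≈ 4.15

4.15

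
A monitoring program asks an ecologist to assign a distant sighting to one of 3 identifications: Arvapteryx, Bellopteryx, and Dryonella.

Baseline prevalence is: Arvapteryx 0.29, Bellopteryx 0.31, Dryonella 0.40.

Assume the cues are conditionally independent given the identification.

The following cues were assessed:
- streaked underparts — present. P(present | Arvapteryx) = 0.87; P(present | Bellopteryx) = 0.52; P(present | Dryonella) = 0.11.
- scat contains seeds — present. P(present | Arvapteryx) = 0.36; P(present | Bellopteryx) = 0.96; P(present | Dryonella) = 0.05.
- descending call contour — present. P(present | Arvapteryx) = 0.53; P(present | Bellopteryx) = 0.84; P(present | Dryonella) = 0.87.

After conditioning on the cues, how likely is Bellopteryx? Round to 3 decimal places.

Multiply each prior by the joint likelihood of the cue pattern:
  Arvapteryx: 0.29 × 0.87 × 0.36 × 0.53 = 0.048139
  Bellopteryx: 0.31 × 0.52 × 0.96 × 0.84 = 0.12999
  Dryonella: 0.40 × 0.11 × 0.05 × 0.87 = 0.001914
Marginal likelihood of the evidence = 0.18004.
P(Bellopteryx | evidence) = 0.12999 / 0.18004 ≈ 0.722.

0.722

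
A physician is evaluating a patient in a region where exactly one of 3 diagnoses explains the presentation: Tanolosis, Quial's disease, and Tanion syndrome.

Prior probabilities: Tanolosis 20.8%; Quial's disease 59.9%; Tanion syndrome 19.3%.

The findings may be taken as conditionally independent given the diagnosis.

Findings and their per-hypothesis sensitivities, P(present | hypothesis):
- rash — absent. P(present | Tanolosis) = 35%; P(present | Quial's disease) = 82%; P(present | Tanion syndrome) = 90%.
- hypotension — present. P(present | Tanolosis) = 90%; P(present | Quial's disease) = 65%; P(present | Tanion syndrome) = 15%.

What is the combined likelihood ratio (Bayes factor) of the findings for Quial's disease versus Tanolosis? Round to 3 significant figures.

0.200

The Bayes factor is the ratio of the joint likelihoods of the evidence pattern under the two hypotheses (using 1 − P(present | H) for each absent finding).
  Quial's disease: (1 − 0.82) × 0.65 = 0.117
  Tanolosis: (1 − 0.35) × 0.90 = 0.585
Bayes factor = 0.117 / 0.585 ≈ 0.200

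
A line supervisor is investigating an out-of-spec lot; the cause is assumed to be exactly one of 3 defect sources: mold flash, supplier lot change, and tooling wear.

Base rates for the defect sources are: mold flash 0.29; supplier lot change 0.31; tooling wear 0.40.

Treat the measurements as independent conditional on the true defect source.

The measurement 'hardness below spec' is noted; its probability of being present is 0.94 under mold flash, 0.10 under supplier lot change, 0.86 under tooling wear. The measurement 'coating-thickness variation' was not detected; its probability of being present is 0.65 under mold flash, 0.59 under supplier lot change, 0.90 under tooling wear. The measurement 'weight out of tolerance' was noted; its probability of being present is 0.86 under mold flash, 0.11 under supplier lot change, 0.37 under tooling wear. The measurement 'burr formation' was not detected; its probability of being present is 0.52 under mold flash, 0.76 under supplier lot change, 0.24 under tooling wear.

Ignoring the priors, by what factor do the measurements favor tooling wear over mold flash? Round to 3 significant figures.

The Bayes factor is the ratio of the joint likelihoods of the measurement pattern under the two hypotheses (using 1 − P(present | H) for each absent measurement).
  tooling wear: 0.86 × (1 − 0.90) × 0.37 × (1 − 0.24) = 0.024183
  mold flash: 0.94 × (1 − 0.65) × 0.86 × (1 − 0.52) = 0.13581
Bayes factor = 0.024183 / 0.13581 ≈ 0.178

0.178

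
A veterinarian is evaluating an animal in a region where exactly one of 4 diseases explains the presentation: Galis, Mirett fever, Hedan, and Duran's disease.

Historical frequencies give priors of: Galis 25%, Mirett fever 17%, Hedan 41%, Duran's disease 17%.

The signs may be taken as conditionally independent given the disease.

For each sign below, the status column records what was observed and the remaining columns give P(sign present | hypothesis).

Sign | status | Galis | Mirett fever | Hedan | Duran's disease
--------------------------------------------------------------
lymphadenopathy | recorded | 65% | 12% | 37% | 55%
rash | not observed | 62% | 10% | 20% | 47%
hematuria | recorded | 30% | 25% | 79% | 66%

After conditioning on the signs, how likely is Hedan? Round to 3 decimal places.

0.632

By Bayes' rule with conditional independence, the unnormalized weight for each hypothesis is prior × ∏ likelihoods (using 1 − P(present | H) for each absent sign):
  Galis: 0.25 × 0.65 × (1 − 0.62) × 0.30 = 0.018525
  Mirett fever: 0.17 × 0.12 × (1 − 0.10) × 0.25 = 0.00459
  Hedan: 0.41 × 0.37 × (1 − 0.20) × 0.79 = 0.095874
  Duran's disease: 0.17 × 0.55 × (1 − 0.47) × 0.66 = 0.032706
Marginal likelihood of the evidence = 0.1517.
P(Hedan | evidence) = 0.095874 / 0.1517 ≈ 0.632.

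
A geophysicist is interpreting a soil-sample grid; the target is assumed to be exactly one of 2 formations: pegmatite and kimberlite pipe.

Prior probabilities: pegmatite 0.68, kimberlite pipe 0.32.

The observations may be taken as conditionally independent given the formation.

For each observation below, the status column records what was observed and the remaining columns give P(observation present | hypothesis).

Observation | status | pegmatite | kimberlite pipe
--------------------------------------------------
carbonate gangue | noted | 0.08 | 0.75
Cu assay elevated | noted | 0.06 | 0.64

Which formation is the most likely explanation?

kimberlite pipe

By Bayes' rule with conditional independence, the unnormalized weight for each hypothesis is prior × ∏ likelihoods:
  pegmatite: 0.68 × 0.08 × 0.06 = 0.003264
  kimberlite pipe: 0.32 × 0.75 × 0.64 = 0.1536
The unnormalized weights sum to 0.15686.
P(pegmatite | evidence) ≈ 0.003264 / 0.15686 ≈ 0.021
P(kimberlite pipe | evidence) ≈ 0.1536 / 0.15686 ≈ 0.979
The largest is 0.979, so kimberlite pipe is most probable.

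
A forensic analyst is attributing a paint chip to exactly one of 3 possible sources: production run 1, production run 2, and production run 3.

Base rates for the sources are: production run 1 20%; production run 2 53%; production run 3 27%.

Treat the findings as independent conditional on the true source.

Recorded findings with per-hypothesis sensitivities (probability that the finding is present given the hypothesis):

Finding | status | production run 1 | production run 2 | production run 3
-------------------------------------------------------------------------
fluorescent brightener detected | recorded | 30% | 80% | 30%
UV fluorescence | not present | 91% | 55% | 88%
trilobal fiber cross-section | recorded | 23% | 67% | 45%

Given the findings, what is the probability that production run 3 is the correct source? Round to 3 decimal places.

Multiply each prior by the joint likelihood of the evidence pattern (using 1 − P(present | H) for each absent finding):
  production run 1: 0.20 × 0.30 × (1 − 0.91) × 0.23 = 0.001242
  production run 2: 0.53 × 0.80 × (1 − 0.55) × 0.67 = 0.12784
  production run 3: 0.27 × 0.30 × (1 − 0.88) × 0.45 = 0.004374
Marginal likelihood of the evidence = 0.13345.
P(production run 3 | evidence) = 0.004374 / 0.13345 ≈ 0.033.

0.033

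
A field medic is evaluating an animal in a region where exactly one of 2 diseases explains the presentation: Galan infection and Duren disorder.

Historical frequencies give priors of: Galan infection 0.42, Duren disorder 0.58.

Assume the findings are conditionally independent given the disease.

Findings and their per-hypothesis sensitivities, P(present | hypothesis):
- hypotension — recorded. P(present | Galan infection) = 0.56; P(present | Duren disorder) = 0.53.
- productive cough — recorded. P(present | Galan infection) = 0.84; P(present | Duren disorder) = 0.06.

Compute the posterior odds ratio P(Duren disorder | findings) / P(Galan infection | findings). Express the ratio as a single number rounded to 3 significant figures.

Unnormalized posterior weight (prior times the finding likelihoods) for each of the two hypotheses:
  Duren disorder: 0.58 × 0.53 × 0.06 = 0.018444
  Galan infection: 0.42 × 0.56 × 0.84 = 0.19757
Posterior odds = 0.018444 / 0.19757 ≈ 0.0934.

0.0934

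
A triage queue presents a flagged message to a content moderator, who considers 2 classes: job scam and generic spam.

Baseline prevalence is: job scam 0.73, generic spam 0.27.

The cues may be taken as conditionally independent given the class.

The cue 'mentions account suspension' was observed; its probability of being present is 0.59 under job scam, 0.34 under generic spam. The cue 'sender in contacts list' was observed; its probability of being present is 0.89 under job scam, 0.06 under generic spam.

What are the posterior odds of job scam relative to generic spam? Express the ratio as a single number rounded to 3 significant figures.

Posterior odds equal prior odds times the likelihood ratio; only the two competing hypotheses matter.
  job scam: 0.73 × 0.59 × 0.89 = 0.38332
  generic spam: 0.27 × 0.34 × 0.06 = 0.005508
Odds(job scam : generic spam) = 0.38332 / 0.005508 ≈ 69.6.

69.6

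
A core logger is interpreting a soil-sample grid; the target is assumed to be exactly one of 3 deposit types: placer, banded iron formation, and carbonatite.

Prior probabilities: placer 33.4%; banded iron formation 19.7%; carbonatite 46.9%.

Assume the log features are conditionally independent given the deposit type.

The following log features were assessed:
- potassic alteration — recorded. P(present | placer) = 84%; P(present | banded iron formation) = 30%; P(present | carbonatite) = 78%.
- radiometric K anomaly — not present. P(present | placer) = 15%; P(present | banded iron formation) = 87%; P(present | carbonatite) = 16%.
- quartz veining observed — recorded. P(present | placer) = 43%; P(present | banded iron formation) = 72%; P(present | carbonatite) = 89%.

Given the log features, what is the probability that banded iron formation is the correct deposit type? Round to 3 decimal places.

0.014

Multiply each prior by the joint likelihood of the log feature pattern (using 1 − P(present | H) for each absent log feature):
  placer: 0.334 × 0.84 × (1 − 0.15) × 0.43 = 0.10254
  banded iron formation: 0.197 × 0.30 × (1 − 0.87) × 0.72 = 0.0055318
  carbonatite: 0.469 × 0.78 × (1 − 0.16) × 0.89 = 0.27349
Normalizing constant Z = 0.10254 + 0.0055318 + 0.27349 = 0.38156.
P(banded iron formation | evidence) = 0.0055318 / 0.38156 ≈ 0.014.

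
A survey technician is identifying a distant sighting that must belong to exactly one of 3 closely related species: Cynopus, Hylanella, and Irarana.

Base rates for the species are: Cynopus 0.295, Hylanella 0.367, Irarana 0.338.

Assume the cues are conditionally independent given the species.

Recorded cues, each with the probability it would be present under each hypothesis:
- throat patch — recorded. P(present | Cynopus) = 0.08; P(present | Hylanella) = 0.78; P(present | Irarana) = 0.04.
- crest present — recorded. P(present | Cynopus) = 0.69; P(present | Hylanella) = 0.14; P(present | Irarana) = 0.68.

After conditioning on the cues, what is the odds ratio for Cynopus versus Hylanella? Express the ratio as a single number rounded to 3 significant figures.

Posterior odds equal prior odds times the likelihood ratio; only the two competing hypotheses matter.
  Cynopus: 0.295 × 0.08 × 0.69 = 0.016284
  Hylanella: 0.367 × 0.78 × 0.14 = 0.040076
Odds(Cynopus : Hylanella) = 0.016284 / 0.040076 ≈ 0.406.

0.406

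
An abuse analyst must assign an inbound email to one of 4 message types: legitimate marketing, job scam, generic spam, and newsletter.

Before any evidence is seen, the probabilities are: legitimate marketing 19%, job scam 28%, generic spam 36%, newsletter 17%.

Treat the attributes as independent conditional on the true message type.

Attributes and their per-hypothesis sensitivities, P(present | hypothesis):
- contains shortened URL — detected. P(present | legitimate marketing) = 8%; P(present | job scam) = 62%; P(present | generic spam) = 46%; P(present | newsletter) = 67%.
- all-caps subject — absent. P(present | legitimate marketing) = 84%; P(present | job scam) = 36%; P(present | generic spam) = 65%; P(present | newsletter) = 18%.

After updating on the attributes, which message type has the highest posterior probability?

job scam

By Bayes' rule with conditional independence, the unnormalized weight for each hypothesis is prior × ∏ likelihoods (using 1 − P(present | H) for each absent attribute):
  legitimate marketing: 0.19 × 0.08 × (1 − 0.84) = 0.002432
  job scam: 0.28 × 0.62 × (1 − 0.36) = 0.1111
  generic spam: 0.36 × 0.46 × (1 − 0.65) = 0.05796
  newsletter: 0.17 × 0.67 × (1 − 0.18) = 0.093398
Marginal likelihood of the evidence = 0.26489.
P(legitimate marketing | evidence) ≈ 0.002432 / 0.26489 ≈ 0.009
P(job scam | evidence) ≈ 0.1111 / 0.26489 ≈ 0.419
P(generic spam | evidence) ≈ 0.05796 / 0.26489 ≈ 0.219
P(newsletter | evidence) ≈ 0.093398 / 0.26489 ≈ 0.353
The largest is 0.419, so job scam is most probable.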